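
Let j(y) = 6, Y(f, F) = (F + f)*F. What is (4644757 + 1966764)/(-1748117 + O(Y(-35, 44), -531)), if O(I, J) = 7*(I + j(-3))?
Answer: -944503/249329 ≈ -3.7882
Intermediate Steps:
Y(f, F) = F*(F + f)
O(I, J) = 42 + 7*I (O(I, J) = 7*(I + 6) = 7*(6 + I) = 42 + 7*I)
(4644757 + 1966764)/(-1748117 + O(Y(-35, 44), -531)) = (4644757 + 1966764)/(-1748117 + (42 + 7*(44*(44 - 35)))) = 6611521/(-1748117 + (42 + 7*(44*9))) = 6611521/(-1748117 + (42 + 7*396)) = 6611521/(-1748117 + (42 + 2772)) = 6611521/(-1748117 + 2814) = 6611521/(-1745303) = 6611521*(-1/1745303) = -944503/249329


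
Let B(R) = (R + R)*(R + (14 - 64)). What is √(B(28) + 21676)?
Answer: 2*√5111 ≈ 142.98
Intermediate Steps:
B(R) = 2*R*(-50 + R) (B(R) = (2*R)*(R - 50) = (2*R)*(-50 + R) = 2*R*(-50 + R))
√(B(28) + 21676) = √(2*28*(-50 + 28) + 21676) = √(2*28*(-22) + 21676) = √(-1232 + 21676) = √20444 = 2*√5111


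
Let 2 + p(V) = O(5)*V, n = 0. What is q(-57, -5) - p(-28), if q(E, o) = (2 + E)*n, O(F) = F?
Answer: 142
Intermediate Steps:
q(E, o) = 0 (q(E, o) = (2 + E)*0 = 0)
p(V) = -2 + 5*V
q(-57, -5) - p(-28) = 0 - (-2 + 5*(-28)) = 0 - (-2 - 140) = 0 - 1*(-142) = 0 + 142 = 142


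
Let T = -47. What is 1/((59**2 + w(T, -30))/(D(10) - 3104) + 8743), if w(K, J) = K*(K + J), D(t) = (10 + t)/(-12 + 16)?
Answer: 3099/27087457 ≈ 0.00011441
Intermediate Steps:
D(t) = 5/2 + t/4 (D(t) = (10 + t)/4 = (10 + t)*(1/4) = 5/2 + t/4)
w(K, J) = K*(J + K)
1/((59**2 + w(T, -30))/(D(10) - 3104) + 8743) = 1/((59**2 - 47*(-30 - 47))/((5/2 + (1/4)*10) - 3104) + 8743) = 1/((3481 - 47*(-77))/((5/2 + 5/2) - 3104) + 8743) = 1/((3481 + 3619)/(5 - 3104) + 8743) = 1/(7100/(-3099) + 8743) = 1/(7100*(-1/3099) + 8743) = 1/(-7100/3099 + 8743) = 1/(27087457/3099) = 3099/27087457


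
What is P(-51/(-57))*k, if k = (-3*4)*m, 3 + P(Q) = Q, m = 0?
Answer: 0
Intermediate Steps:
P(Q) = -3 + Q
k = 0 (k = -3*4*0 = -12*0 = 0)
P(-51/(-57))*k = (-3 - 51/(-57))*0 = (-3 - 51*(-1/57))*0 = (-3 + 17/19)*0 = -40/19*0 = 0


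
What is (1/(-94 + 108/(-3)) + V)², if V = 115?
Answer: 223472601/16900 ≈ 13223.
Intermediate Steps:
(1/(-94 + 108/(-3)) + V)² = (1/(-94 + 108/(-3)) + 115)² = (1/(-94 + 108*(-⅓)) + 115)² = (1/(-94 - 36) + 115)² = (1/(-130) + 115)² = (-1/130 + 115)² = (14949/130)² = 223472601/16900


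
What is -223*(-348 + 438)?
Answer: -20070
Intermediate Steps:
-223*(-348 + 438) = -223*90 = -20070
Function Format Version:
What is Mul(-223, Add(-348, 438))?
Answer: -20070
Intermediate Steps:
Mul(-223, Add(-348, 438)) = Mul(-223, 90) = -20070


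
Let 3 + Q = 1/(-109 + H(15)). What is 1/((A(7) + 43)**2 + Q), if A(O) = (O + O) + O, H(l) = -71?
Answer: 180/736739 ≈ 0.00024432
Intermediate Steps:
Q = -541/180 (Q = -3 + 1/(-109 - 71) = -3 + 1/(-180) = -3 - 1/180 = -541/180 ≈ -3.0056)
A(O) = 3*O (A(O) = 2*O + O = 3*O)
1/((A(7) + 43)**2 + Q) = 1/((3*7 + 43)**2 - 541/180) = 1/((21 + 43)**2 - 541/180) = 1/(64**2 - 541/180) = 1/(4096 - 541/180) = 1/(736739/180) = 180/736739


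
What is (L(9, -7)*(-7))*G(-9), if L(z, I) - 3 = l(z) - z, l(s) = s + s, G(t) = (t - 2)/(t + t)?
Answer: -154/3 ≈ -51.333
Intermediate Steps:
G(t) = (-2 + t)/(2*t) (G(t) = (-2 + t)/((2*t)) = (-2 + t)*(1/(2*t)) = (-2 + t)/(2*t))
l(s) = 2*s
L(z, I) = 3 + z (L(z, I) = 3 + (2*z - z) = 3 + z)
(L(9, -7)*(-7))*G(-9) = ((3 + 9)*(-7))*((1/2)*(-2 - 9)/(-9)) = (12*(-7))*((1/2)*(-1/9)*(-11)) = -84*11/18 = -154/3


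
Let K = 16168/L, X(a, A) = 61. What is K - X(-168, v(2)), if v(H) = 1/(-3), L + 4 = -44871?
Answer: -2753543/44875 ≈ -61.360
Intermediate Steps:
L = -44875 (L = -4 - 44871 = -44875)
v(H) = -⅓
K = -16168/44875 (K = 16168/(-44875) = 16168*(-1/44875) = -16168/44875 ≈ -0.36029)
K - X(-168, v(2)) = -16168/44875 - 1*61 = -16168/44875 - 61 = -2753543/44875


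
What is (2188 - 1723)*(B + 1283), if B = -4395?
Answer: -1447080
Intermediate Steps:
(2188 - 1723)*(B + 1283) = (2188 - 1723)*(-4395 + 1283) = 465*(-3112) = -1447080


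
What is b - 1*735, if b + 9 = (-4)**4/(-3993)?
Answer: -2971048/3993 ≈ -744.06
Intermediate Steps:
b = -36193/3993 (b = -9 + (-4)**4/(-3993) = -9 + 256*(-1/3993) = -9 - 256/3993 = -36193/3993 ≈ -9.0641)
b - 1*735 = -36193/3993 - 1*735 = -36193/3993 - 735 = -2971048/3993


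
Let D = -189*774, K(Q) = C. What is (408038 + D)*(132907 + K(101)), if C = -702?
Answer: 34604923160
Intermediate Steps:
K(Q) = -702
D = -146286
(408038 + D)*(132907 + K(101)) = (408038 - 146286)*(132907 - 702) = 261752*132205 = 34604923160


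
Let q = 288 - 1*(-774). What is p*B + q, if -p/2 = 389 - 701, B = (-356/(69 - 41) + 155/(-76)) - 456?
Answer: -38927550/133 ≈ -2.9269e+5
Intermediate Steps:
q = 1062 (q = 288 + 774 = 1062)
B = -250441/532 (B = (-356/28 + 155*(-1/76)) - 456 = (-356*1/28 - 155/76) - 456 = (-89/7 - 155/76) - 456 = -7849/532 - 456 = -250441/532 ≈ -470.75)
p = 624 (p = -2*(389 - 701) = -2*(-312) = 624)
p*B + q = 624*(-250441/532) + 1062 = -39068796/133 + 1062 = -38927550/133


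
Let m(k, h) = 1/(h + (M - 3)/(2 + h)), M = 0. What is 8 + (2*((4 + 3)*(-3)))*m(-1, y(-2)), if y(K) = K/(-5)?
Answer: 976/17 ≈ 57.412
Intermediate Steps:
y(K) = -K/5 (y(K) = K*(-⅕) = -K/5)
m(k, h) = 1/(h - 3/(2 + h)) (m(k, h) = 1/(h + (0 - 3)/(2 + h)) = 1/(h - 3/(2 + h)))
8 + (2*((4 + 3)*(-3)))*m(-1, y(-2)) = 8 + (2*((4 + 3)*(-3)))*((2 - ⅕*(-2))/(-3 + (-⅕*(-2))² + 2*(-⅕*(-2)))) = 8 + (2*(7*(-3)))*((2 + ⅖)/(-3 + (⅖)² + 2*(⅖))) = 8 + (2*(-21))*((12/5)/(-3 + 4/25 + ⅘)) = 8 - 42*12/((-51/25)*5) = 8 - (-350)*12/(17*5) = 8 - 42*(-20/17) = 8 + 840/17 = 976/17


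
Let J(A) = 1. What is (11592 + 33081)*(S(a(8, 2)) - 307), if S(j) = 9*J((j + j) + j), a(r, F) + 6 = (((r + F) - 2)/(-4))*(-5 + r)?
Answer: -13312554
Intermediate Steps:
a(r, F) = -6 + (-5 + r)*(½ - F/4 - r/4) (a(r, F) = -6 + (((r + F) - 2)/(-4))*(-5 + r) = -6 + (((F + r) - 2)*(-¼))*(-5 + r) = -6 + ((-2 + F + r)*(-¼))*(-5 + r) = -6 + (½ - F/4 - r/4)*(-5 + r) = -6 + (-5 + r)*(½ - F/4 - r/4))
S(j) = 9 (S(j) = 9*1 = 9)
(11592 + 33081)*(S(a(8, 2)) - 307) = (11592 + 33081)*(9 - 307) = 44673*(-298) = -13312554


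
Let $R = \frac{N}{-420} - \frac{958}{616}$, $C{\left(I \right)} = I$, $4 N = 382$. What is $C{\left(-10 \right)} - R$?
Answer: $- \frac{10847}{1320} \approx -8.2174$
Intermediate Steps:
$N = \frac{191}{2}$ ($N = \frac{1}{4} \cdot 382 = \frac{191}{2} \approx 95.5$)
$R = - \frac{2353}{1320}$ ($R = \frac{191}{2 \left(-420\right)} - \frac{958}{616} = \frac{191}{2} \left(- \frac{1}{420}\right) - \frac{479}{308} = - \frac{191}{840} - \frac{479}{308} = - \frac{2353}{1320} \approx -1.7826$)
$C{\left(-10 \right)} - R = -10 - - \frac{2353}{1320} = -10 + \frac{2353}{1320} = - \frac{10847}{1320}$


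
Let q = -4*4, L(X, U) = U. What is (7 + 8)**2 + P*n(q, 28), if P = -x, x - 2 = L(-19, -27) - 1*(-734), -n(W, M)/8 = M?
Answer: 159041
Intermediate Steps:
q = -16
n(W, M) = -8*M
x = 709 (x = 2 + (-27 - 1*(-734)) = 2 + (-27 + 734) = 2 + 707 = 709)
P = -709 (P = -1*709 = -709)
(7 + 8)**2 + P*n(q, 28) = (7 + 8)**2 - (-5672)*28 = 15**2 - 709*(-224) = 225 + 158816 = 159041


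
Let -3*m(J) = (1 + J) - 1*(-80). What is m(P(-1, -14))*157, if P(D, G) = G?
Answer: -10519/3 ≈ -3506.3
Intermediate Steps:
m(J) = -27 - J/3 (m(J) = -((1 + J) - 1*(-80))/3 = -((1 + J) + 80)/3 = -(81 + J)/3 = -27 - J/3)
m(P(-1, -14))*157 = (-27 - ⅓*(-14))*157 = (-27 + 14/3)*157 = -67/3*157 = -10519/3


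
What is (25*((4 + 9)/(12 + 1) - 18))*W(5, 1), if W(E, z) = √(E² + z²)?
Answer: -425*√26 ≈ -2167.1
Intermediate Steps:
(25*((4 + 9)/(12 + 1) - 18))*W(5, 1) = (25*((4 + 9)/(12 + 1) - 18))*√(5² + 1²) = (25*(13/13 - 18))*√(25 + 1) = (25*(13*(1/13) - 18))*√26 = (25*(1 - 18))*√26 = (25*(-17))*√26 = -425*√26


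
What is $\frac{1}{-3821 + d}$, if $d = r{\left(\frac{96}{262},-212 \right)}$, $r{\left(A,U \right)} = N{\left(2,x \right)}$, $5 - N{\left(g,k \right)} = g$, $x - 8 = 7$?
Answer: $- \frac{1}{3818} \approx -0.00026192$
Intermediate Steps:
$x = 15$ ($x = 8 + 7 = 15$)
$N{\left(g,k \right)} = 5 - g$
$r{\left(A,U \right)} = 3$ ($r{\left(A,U \right)} = 5 - 2 = 3$)
$d = 3$
$\frac{1}{-3821 + d} = \frac{1}{-3821 + 3} = \frac{1}{-3818} = - \frac{1}{3818}$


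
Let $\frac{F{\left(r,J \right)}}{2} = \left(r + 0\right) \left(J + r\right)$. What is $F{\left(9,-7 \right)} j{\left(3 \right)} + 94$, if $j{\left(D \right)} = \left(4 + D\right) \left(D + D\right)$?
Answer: $1606$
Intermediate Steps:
$j{\left(D \right)} = 2 D \left(4 + D\right)$ ($j{\left(D \right)} = \left(4 + D\right) 2 D = 2 D \left(4 + D\right)$)
$F{\left(r,J \right)} = 2 r \left(J + r\right)$ ($F{\left(r,J \right)} = 2 \left(r + 0\right) \left(J + r\right) = 2 r \left(J + r\right)$)
$F{\left(9,-7 \right)} j{\left(3 \right)} + 94 = 2 \cdot 9 \left(-7 + 9\right) 2 \cdot 3 \left(4 + 3\right) + 94 = 2 \cdot 9 \cdot 2 \cdot 2 \cdot 3 \cdot 7 + 94 = 36 \cdot 42 + 94 = 1512 + 94 = 1606$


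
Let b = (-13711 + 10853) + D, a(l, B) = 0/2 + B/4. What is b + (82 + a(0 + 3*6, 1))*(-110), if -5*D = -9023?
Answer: -101009/10 ≈ -10101.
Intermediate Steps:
D = 9023/5 (D = -⅕*(-9023) = 9023/5 ≈ 1804.6)
a(l, B) = B/4 (a(l, B) = 0*(½) + B*(¼) = 0 + B/4 = B/4)
b = -5267/5 (b = (-13711 + 10853) + 9023/5 = -2858 + 9023/5 = -5267/5 ≈ -1053.4)
b + (82 + a(0 + 3*6, 1))*(-110) = -5267/5 + (82 + (¼)*1)*(-110) = -5267/5 + (82 + ¼)*(-110) = -5267/5 + (329/4)*(-110) = -5267/5 - 18095/2 = -101009/10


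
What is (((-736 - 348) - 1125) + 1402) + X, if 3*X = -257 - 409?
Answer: -1029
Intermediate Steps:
X = -222 (X = (-257 - 409)/3 = (⅓)*(-666) = -222)
(((-736 - 348) - 1125) + 1402) + X = (((-736 - 348) - 1125) + 1402) - 222 = ((-1084 - 1125) + 1402) - 222 = (-2209 + 1402) - 222 = -807 - 222 = -1029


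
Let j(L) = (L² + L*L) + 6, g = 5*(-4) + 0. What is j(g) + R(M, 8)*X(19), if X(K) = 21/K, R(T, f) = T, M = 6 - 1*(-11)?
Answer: 15671/19 ≈ 824.79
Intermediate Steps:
M = 17 (M = 6 + 11 = 17)
g = -20 (g = -20 + 0 = -20)
j(L) = 6 + 2*L² (j(L) = (L² + L²) + 6 = 2*L² + 6 = 6 + 2*L²)
j(g) + R(M, 8)*X(19) = (6 + 2*(-20)²) + 17*(21/19) = (6 + 2*400) + 17*(21*(1/19)) = (6 + 800) + 17*(21/19) = 806 + 357/19 = 15671/19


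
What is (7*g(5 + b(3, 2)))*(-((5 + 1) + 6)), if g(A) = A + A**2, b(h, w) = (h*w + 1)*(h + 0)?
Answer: -58968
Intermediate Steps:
b(h, w) = h*(1 + h*w) (b(h, w) = (1 + h*w)*h = h*(1 + h*w))
(7*g(5 + b(3, 2)))*(-((5 + 1) + 6)) = (7*((5 + 3*(1 + 3*2))*(1 + (5 + 3*(1 + 3*2)))))*(-((5 + 1) + 6)) = (7*((5 + 3*(1 + 6))*(1 + (5 + 3*(1 + 6)))))*(-(6 + 6)) = (7*((5 + 3*7)*(1 + (5 + 3*7))))*(-1*12) = (7*((5 + 21)*(1 + (5 + 21))))*(-12) = (7*(26*(1 + 26)))*(-12) = (7*(26*27))*(-12) = (7*702)*(-12) = 4914*(-12) = -58968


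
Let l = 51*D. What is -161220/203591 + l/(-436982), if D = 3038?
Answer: -1040757351/907812269 ≈ -1.1464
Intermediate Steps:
l = 154938 (l = 51*3038 = 154938)
-161220/203591 + l/(-436982) = -161220/203591 + 154938/(-436982) = -161220*1/203591 + 154938*(-1/436982) = -161220/203591 - 1581/4459 = -1040757351/907812269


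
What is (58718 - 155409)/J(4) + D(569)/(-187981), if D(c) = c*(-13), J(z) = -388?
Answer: 18178940907/72936628 ≈ 249.24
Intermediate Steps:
D(c) = -13*c
(58718 - 155409)/J(4) + D(569)/(-187981) = (58718 - 155409)/(-388) - 13*569/(-187981) = -96691*(-1/388) - 7397*(-1/187981) = 96691/388 + 7397/187981 = 18178940907/72936628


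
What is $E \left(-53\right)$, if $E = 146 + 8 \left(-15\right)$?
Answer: $-1378$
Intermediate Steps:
$E = 26$ ($E = 146 - 120 = 26$)
$E \left(-53\right) = 26 \left(-53\right) = -1378$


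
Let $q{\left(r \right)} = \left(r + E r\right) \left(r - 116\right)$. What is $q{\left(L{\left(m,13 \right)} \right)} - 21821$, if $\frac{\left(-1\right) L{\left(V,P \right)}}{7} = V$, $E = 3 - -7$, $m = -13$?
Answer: $-46846$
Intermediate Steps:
$E = 10$ ($E = 3 + 7 = 10$)
$L{\left(V,P \right)} = - 7 V$
$q{\left(r \right)} = 11 r \left(-116 + r\right)$ ($q{\left(r \right)} = \left(r + 10 r\right) \left(r - 116\right) = 11 r \left(-116 + r\right)$)
$q{\left(L{\left(m,13 \right)} \right)} - 21821 = 11 \left(\left(-7\right) \left(-13\right)\right) \left(-116 - -91\right) - 21821 = 11 \cdot 91 \left(-116 + 91\right) - 21821 = 11 \cdot 91 \left(-25\right) - 21821 = -25025 - 21821 = -46846$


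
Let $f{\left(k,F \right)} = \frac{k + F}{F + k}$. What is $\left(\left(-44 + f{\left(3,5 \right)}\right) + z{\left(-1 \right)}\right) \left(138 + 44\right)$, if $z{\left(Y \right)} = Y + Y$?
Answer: $-8190$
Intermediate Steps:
$f{\left(k,F \right)} = 1$ ($f{\left(k,F \right)} = \frac{F + k}{F + k} = 1$)
$z{\left(Y \right)} = 2 Y$
$\left(\left(-44 + f{\left(3,5 \right)}\right) + z{\left(-1 \right)}\right) \left(138 + 44\right) = \left(\left(-44 + 1\right) + 2 \left(-1\right)\right) \left(138 + 44\right) = \left(-43 - 2\right) 182 = \left(-45\right) 182 = -8190$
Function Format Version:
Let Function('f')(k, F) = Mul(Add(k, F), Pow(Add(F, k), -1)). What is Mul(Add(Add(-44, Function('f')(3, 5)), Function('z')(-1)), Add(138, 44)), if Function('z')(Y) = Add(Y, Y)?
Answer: -8190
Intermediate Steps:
Function('f')(k, F) = 1 (Function('f')(k, F) = Mul(Add(F, k), Pow(Add(F, k), -1)) = 1)
Function('z')(Y) = Mul(2, Y)
Mul(Add(Add(-44, Function('f')(3, 5)), Function('z')(-1)), Add(138, 44)) = Mul(Add(Add(-44, 1), Mul(2, -1)), Add(138, 44)) = Mul(Add(-43, -2), 182) = Mul(-45, 182) = -8190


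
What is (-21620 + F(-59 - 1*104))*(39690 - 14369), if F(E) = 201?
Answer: -542350499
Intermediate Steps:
(-21620 + F(-59 - 1*104))*(39690 - 14369) = (-21620 + 201)*(39690 - 14369) = -21419*25321 = -542350499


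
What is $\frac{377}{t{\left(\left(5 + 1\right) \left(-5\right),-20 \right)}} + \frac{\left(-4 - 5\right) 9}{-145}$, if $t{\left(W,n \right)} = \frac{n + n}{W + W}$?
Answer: $\frac{164157}{290} \approx 566.06$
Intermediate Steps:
$t{\left(W,n \right)} = \frac{n}{W}$ ($t{\left(W,n \right)} = \frac{2 n}{2 W} = 2 n \frac{1}{2 W} = \frac{n}{W}$)
$\frac{377}{t{\left(\left(5 + 1\right) \left(-5\right),-20 \right)}} + \frac{\left(-4 - 5\right) 9}{-145} = \frac{377}{\left(-20\right) \frac{1}{\left(5 + 1\right) \left(-5\right)}} + \frac{\left(-4 - 5\right) 9}{-145} = \frac{377}{\left(-20\right) \frac{1}{6 \left(-5\right)}} + \left(-9\right) 9 \left(- \frac{1}{145}\right) = \frac{377}{\left(-20\right) \frac{1}{-30}} - - \frac{81}{145} = \frac{377}{\left(-20\right) \left(- \frac{1}{30}\right)} + \frac{81}{145} = \frac{377}{\frac{2}{3}} + \frac{81}{145} = 377 \cdot \frac{3}{2} + \frac{81}{145} = \frac{1131}{2} + \frac{81}{145} = \frac{164157}{290}$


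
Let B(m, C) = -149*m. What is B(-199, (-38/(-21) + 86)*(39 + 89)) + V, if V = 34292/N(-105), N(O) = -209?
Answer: 6162767/209 ≈ 29487.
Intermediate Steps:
V = -34292/209 (V = 34292/(-209) = 34292*(-1/209) = -34292/209 ≈ -164.08)
B(-199, (-38/(-21) + 86)*(39 + 89)) + V = -149*(-199) - 34292/209 = 29651 - 34292/209 = 6162767/209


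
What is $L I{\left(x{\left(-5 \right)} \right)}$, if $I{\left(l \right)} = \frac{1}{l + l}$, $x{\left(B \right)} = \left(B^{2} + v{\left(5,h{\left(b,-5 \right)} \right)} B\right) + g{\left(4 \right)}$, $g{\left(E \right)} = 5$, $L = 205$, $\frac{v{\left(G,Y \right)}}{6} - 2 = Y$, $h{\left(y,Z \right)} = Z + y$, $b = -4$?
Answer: $\frac{41}{96} \approx 0.42708$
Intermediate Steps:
$v{\left(G,Y \right)} = 12 + 6 Y$
$x{\left(B \right)} = 5 + B^{2} - 42 B$ ($x{\left(B \right)} = \left(B^{2} + \left(12 + 6 \left(-5 - 4\right)\right) B\right) + 5 = \left(B^{2} + \left(12 + 6 \left(-9\right)\right) B\right) + 5 = \left(B^{2} + \left(12 - 54\right) B\right) + 5 = \left(B^{2} - 42 B\right) + 5 = 5 + B^{2} - 42 B$)
$I{\left(l \right)} = \frac{1}{2 l}$
$L I{\left(x{\left(-5 \right)} \right)} = 205 \frac{1}{2 \left(5 + \left(-5\right)^{2} - -210\right)} = 205 \frac{1}{2 \left(5 + 25 + 210\right)} = 205 \frac{1}{2 \cdot 240} = 205 \cdot \frac{1}{2} \cdot \frac{1}{240} = 205 \cdot \frac{1}{480} = \frac{41}{96}$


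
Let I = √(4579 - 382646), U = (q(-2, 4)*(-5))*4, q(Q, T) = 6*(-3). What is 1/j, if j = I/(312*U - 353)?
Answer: -111967*I*√378067/378067 ≈ -182.1*I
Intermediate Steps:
q(Q, T) = -18
U = 360 (U = -18*(-5)*4 = 90*4 = 360)
I = I*√378067 (I = √(-378067) = I*√378067 ≈ 614.87*I)
j = I*√378067/111967 (j = (I*√378067)/(312*360 - 353) = (I*√378067)/(112320 - 353) = (I*√378067)/111967 = (I*√378067)*(1/111967) = I*√378067/111967 ≈ 0.0054915*I)
1/j = 1/(I*√378067/111967) = -111967*I*√378067/378067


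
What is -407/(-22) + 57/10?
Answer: 121/5 ≈ 24.200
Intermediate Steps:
-407/(-22) + 57/10 = -407*(-1/22) + 57*(⅒) = 37/2 + 57/10 = 121/5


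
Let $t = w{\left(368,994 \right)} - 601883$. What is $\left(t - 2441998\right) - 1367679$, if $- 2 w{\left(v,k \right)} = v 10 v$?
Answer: $-5088680$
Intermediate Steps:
$w{\left(v,k \right)} = - 5 v^{2}$ ($w{\left(v,k \right)} = - \frac{v 10 v}{2} = - \frac{10 v v}{2} = - \frac{10 v^{2}}{2} = - 5 v^{2}$)
$t = -1279003$ ($t = - 5 \cdot 368^{2} - 601883 = \left(-5\right) 135424 - 601883 = -677120 - 601883 = -1279003$)
$\left(t - 2441998\right) - 1367679 = \left(-1279003 - 2441998\right) - 1367679 = -3721001 - 1367679 = -5088680$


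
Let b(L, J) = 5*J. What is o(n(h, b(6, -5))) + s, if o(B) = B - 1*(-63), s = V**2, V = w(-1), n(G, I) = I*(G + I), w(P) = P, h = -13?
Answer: 1014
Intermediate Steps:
V = -1
s = 1 (s = (-1)**2 = 1)
o(B) = 63 + B (o(B) = B + 63 = 63 + B)
o(n(h, b(6, -5))) + s = (63 + (5*(-5))*(-13 + 5*(-5))) + 1 = (63 - 25*(-13 - 25)) + 1 = (63 - 25*(-38)) + 1 = (63 + 950) + 1 = 1013 + 1 = 1014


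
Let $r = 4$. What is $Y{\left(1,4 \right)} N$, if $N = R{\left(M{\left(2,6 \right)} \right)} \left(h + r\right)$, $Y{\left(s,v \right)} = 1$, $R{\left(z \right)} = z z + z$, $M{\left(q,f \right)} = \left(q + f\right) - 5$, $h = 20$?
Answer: $288$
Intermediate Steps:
$M{\left(q,f \right)} = -5 + f + q$ ($M{\left(q,f \right)} = \left(f + q\right) - 5 = -5 + f + q$)
$R{\left(z \right)} = z + z^{2}$ ($R{\left(z \right)} = z^{2} + z = z + z^{2}$)
$N = 288$ ($N = \left(-5 + 6 + 2\right) \left(1 + \left(-5 + 6 + 2\right)\right) \left(20 + 4\right) = 3 \left(1 + 3\right) 24 = 3 \cdot 4 \cdot 24 = 12 \cdot 24 = 288$)
$Y{\left(1,4 \right)} N = 1 \cdot 288 = 288$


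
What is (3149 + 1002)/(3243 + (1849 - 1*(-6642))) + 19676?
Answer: 230882335/11734 ≈ 19676.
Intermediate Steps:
(3149 + 1002)/(3243 + (1849 - 1*(-6642))) + 19676 = 4151/(3243 + (1849 + 6642)) + 19676 = 4151/(3243 + 8491) + 19676 = 4151/11734 + 19676 = 230882335/11734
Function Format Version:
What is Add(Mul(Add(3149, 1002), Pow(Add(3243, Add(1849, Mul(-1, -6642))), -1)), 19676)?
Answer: Rational(230882335, 11734) ≈ 19676.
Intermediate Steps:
Add(Mul(Add(3149, 1002), Pow(Add(3243, Add(1849, Mul(-1, -6642))), -1)), 19676) = Add(Mul(4151, Pow(Add(3243, Add(1849, 6642)), -1)), 19676) = Add(Mul(4151, Pow(Add(3243, 8491), -1)), 19676) = Add(Mul(4151, Pow(11734, -1)), 19676) = Add(Mul(4151, Rational(1, 11734)), 19676) = Add(Rational(4151, 11734), 19676) = Rational(230882335, 11734)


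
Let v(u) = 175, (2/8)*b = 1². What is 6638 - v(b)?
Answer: 6463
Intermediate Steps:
b = 4 (b = 4*1² = 4*1 = 4)
6638 - v(b) = 6638 - 1*175 = 6638 - 175 = 6463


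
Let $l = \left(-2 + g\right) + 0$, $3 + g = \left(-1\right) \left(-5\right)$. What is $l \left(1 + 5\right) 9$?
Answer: $0$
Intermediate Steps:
$g = 2$ ($g = -3 - -5 = -3 + 5 = 2$)
$l = 0$ ($l = \left(-2 + 2\right) + 0 = 0 + 0 = 0$)
$l \left(1 + 5\right) 9 = 0 \left(1 + 5\right) 9 = 0 \cdot 6 \cdot 9 = 0 \cdot 54 = 0$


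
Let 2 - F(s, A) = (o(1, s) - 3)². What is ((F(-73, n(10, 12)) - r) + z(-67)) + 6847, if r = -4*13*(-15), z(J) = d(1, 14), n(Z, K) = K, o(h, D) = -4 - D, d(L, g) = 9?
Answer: 1722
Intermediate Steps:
F(s, A) = 2 - (-7 - s)² (F(s, A) = 2 - ((-4 - s) - 3)² = 2 - (-7 - s)²)
z(J) = 9
r = 780 (r = -52*(-15) = 780)
((F(-73, n(10, 12)) - r) + z(-67)) + 6847 = (((2 - (7 - 73)²) - 1*780) + 9) + 6847 = (((2 - 1*(-66)²) - 780) + 9) + 6847 = (((2 - 1*4356) - 780) + 9) + 6847 = (((2 - 4356) - 780) + 9) + 6847 = ((-4354 - 780) + 9) + 6847 = (-5134 + 9) + 6847 = -5125 + 6847 = 1722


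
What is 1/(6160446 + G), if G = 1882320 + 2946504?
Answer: 1/10989270 ≈ 9.0998e-8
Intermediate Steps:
G = 4828824
1/(6160446 + G) = 1/(6160446 + 4828824) = 1/10989270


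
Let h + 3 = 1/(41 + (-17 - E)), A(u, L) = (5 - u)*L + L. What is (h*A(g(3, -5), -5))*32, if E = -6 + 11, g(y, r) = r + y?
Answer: 71680/19 ≈ 3772.6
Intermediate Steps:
A(u, L) = L + L*(5 - u) (A(u, L) = L*(5 - u) + L = L + L*(5 - u))
E = 5
h = -56/19 (h = -3 + 1/(41 + (-17 - 1*5)) = -3 + 1/(41 + (-17 - 5)) = -3 + 1/(41 - 22) = -3 + 1/19 = -56/19 ≈ -2.9474)
(h*A(g(3, -5), -5))*32 = -(-280)*(6 - (-5 + 3))/19*32 = -(-280)*(6 - 1*(-2))/19*32 = -(-280)*(6 + 2)/19*32 = -(-280)*8/19*32 = -56/19*(-40)*32 = (2240/19)*32 = 71680/19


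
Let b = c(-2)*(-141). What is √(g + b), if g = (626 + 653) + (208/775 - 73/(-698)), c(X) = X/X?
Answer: √13324742263042/108190 ≈ 33.740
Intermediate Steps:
c(X) = 1
g = 692076809/540950 (g = 1279 + (208*(1/775) - 73*(-1/698)) = 1279 + (208/775 + 73/698) = 1279 + 201759/540950 = 692076809/540950 ≈ 1279.4)
b = -141 (b = 1*(-141) = -141)
√(g + b) = √(692076809/540950 - 141) = √(615802859/540950) = √13324742263042/108190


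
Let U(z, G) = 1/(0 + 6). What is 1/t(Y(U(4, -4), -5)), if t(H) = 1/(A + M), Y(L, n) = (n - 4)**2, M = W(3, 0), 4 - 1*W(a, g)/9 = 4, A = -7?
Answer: -7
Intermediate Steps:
W(a, g) = 0 (W(a, g) = 36 - 9*4 = 36 - 36 = 0)
U(z, G) = 1/6
M = 0
Y(L, n) = (-4 + n)**2
t(H) = -1/7 (t(H) = 1/(-7 + 0) = 1/(-7) = -1/7)
1/t(Y(U(4, -4), -5)) = 1/(-1/7) = -7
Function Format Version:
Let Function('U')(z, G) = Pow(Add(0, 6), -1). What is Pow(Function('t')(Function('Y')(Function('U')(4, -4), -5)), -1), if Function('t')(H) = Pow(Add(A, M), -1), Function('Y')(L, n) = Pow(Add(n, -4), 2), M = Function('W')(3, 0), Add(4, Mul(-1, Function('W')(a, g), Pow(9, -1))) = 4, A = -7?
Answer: -7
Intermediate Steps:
Function('W')(a, g) = 0 (Function('W')(a, g) = Add(36, Mul(-9, 4)) = Add(36, -36) = 0)
Function('U')(z, G) = Rational(1, 6) (Function('U')(z, G) = Pow(6, -1) = Rational(1, 6))
M = 0
Function('Y')(L, n) = Pow(Add(-4, n), 2)
Function('t')(H) = Rational(-1, 7) (Function('t')(H) = Pow(Add(-7, 0), -1) = Pow(-7, -1) = Rational(-1, 7))
Pow(Function('t')(Function('Y')(Function('U')(4, -4), -5)), -1) = Pow(Rational(-1, 7), -1) = -7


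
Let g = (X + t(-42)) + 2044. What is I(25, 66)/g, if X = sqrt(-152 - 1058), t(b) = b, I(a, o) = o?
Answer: 546/16567 - 3*I*sqrt(10)/16567 ≈ 0.032957 - 0.00057263*I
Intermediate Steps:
X = 11*I*sqrt(10) (X = sqrt(-1210) = 11*I*sqrt(10) ≈ 34.785*I)
g = 2002 + 11*I*sqrt(10) (g = (11*I*sqrt(10) - 42) + 2044 = (-42 + 11*I*sqrt(10)) + 2044 = 2002 + 11*I*sqrt(10) ≈ 2002.0 + 34.785*I)
I(25, 66)/g = 66/(2002 + 11*I*sqrt(10))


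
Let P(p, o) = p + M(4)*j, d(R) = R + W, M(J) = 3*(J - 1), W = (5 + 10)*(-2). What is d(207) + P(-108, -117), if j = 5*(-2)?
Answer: -21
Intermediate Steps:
j = -10
W = -30 (W = 15*(-2) = -30)
M(J) = -3 + 3*J (M(J) = 3*(-1 + J) = -3 + 3*J)
d(R) = -30 + R (d(R) = R - 30 = -30 + R)
P(p, o) = -90 + p (P(p, o) = p + (-3 + 3*4)*(-10) = p + (-3 + 12)*(-10) = p + 9*(-10) = p - 90 = -90 + p)
d(207) + P(-108, -117) = (-30 + 207) + (-90 - 108) = 177 - 198 = -21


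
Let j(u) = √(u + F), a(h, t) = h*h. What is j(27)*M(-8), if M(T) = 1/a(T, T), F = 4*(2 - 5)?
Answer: √15/64 ≈ 0.060515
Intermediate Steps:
a(h, t) = h²
F = -12 (F = 4*(-3) = -12)
M(T) = T⁻² (M(T) = 1/(T²) = T⁻²)
j(u) = √(-12 + u) (j(u) = √(u - 12) = √(-12 + u))
j(27)*M(-8) = √(-12 + 27)/(-8)² = √15*(1/64) = √15/64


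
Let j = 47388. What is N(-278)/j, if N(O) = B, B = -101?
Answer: -101/47388 ≈ -0.0021313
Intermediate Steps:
N(O) = -101
N(-278)/j = -101/47388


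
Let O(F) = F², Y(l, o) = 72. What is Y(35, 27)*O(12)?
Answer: 10368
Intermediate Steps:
Y(35, 27)*O(12) = 72*12² = 72*144 = 10368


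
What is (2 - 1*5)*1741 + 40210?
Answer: 34987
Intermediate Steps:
(2 - 1*5)*1741 + 40210 = (2 - 5)*1741 + 40210 = -3*1741 + 40210 = -5223 + 40210 = 34987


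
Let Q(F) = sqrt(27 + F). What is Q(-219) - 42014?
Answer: -42014 + 8*I*sqrt(3) ≈ -42014.0 + 13.856*I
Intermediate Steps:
Q(-219) - 42014 = sqrt(27 - 219) - 42014 = sqrt(-192) - 42014 = 8*I*sqrt(3) - 42014 = -42014 + 8*I*sqrt(3)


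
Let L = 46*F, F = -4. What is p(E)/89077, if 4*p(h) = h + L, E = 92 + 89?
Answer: -3/356308 ≈ -8.4197e-6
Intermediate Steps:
E = 181
L = -184 (L = 46*(-4) = -184)
p(h) = -46 + h/4 (p(h) = (h - 184)/4 = (-184 + h)/4 = -46 + h/4)
p(E)/89077 = (-46 + (¼)*181)/89077 = (-46 + 181/4)*(1/89077) = -¾*1/89077 = -3/356308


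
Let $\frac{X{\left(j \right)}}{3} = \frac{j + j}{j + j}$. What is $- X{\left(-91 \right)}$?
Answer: $-3$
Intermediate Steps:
$X{\left(j \right)} = 3$ ($X{\left(j \right)} = 3 \frac{j + j}{j + j} = 3 \frac{2 j}{2 j} = 3 \cdot 2 j \frac{1}{2 j} = 3 \cdot 1 = 3$)
$- X{\left(-91 \right)} = \left(-1\right) 3 = -3$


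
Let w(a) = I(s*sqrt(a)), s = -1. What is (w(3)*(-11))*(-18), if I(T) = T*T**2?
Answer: -594*sqrt(3) ≈ -1028.8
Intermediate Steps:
I(T) = T**3
w(a) = -a**(3/2) (w(a) = (-sqrt(a))**3 = -a**(3/2))
(w(3)*(-11))*(-18) = (-3**(3/2)*(-11))*(-18) = (-3*sqrt(3)*(-11))*(-18) = (33*sqrt(3))*(-18) = -594*sqrt(3)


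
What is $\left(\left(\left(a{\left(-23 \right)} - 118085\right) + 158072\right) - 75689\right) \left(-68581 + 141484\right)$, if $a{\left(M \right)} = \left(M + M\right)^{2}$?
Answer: $-2448520158$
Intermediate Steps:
$a{\left(M \right)} = 4 M^{2}$ ($a{\left(M \right)} = \left(2 M\right)^{2} = 4 M^{2}$)
$\left(\left(\left(a{\left(-23 \right)} - 118085\right) + 158072\right) - 75689\right) \left(-68581 + 141484\right) = \left(\left(\left(4 \left(-23\right)^{2} - 118085\right) + 158072\right) - 75689\right) \left(-68581 + 141484\right) = \left(\left(\left(4 \cdot 529 - 118085\right) + 158072\right) - 75689\right) 72903 = \left(\left(\left(2116 - 118085\right) + 158072\right) - 75689\right) 72903 = \left(\left(-115969 + 158072\right) - 75689\right) 72903 = \left(42103 - 75689\right) 72903 = \left(-33586\right) 72903 = -2448520158$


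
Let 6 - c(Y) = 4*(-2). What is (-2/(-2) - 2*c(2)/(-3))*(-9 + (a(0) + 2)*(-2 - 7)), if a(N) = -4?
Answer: 93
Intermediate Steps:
c(Y) = 14 (c(Y) = 6 - 4*(-2) = 6 - 1*(-8) = 6 + 8 = 14)
(-2/(-2) - 2*c(2)/(-3))*(-9 + (a(0) + 2)*(-2 - 7)) = (-2/(-2) - 2*14/(-3))*(-9 + (-4 + 2)*(-2 - 7)) = (-2*(-½) - 28*(-⅓))*(-9 - 2*(-9)) = (1 + 28/3)*(-9 + 18) = (31/3)*9 = 93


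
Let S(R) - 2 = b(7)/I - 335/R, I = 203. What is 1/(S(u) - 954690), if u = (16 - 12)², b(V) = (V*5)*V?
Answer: -464/442984387 ≈ -1.0474e-6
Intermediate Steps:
b(V) = 5*V² (b(V) = (5*V)*V = 5*V²)
u = 16 (u = 4² = 16)
S(R) = 93/29 - 335/R (S(R) = 2 + ((5*7²)/203 - 335/R) = 2 + ((5*49)*(1/203) - 335/R) = 2 + (245*(1/203) - 335/R) = 2 + (35/29 - 335/R) = 93/29 - 335/R)
1/(S(u) - 954690) = 1/((93/29 - 335/16) - 954690) = 1/(-8227/464 - 954690) = 1/(-442984387/464) = -464/442984387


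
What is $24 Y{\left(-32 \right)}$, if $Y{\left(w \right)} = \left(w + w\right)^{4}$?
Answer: $402653184$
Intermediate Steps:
$Y{\left(w \right)} = 16 w^{4}$ ($Y{\left(w \right)} = \left(2 w\right)^{4} = 16 w^{4}$)
$24 Y{\left(-32 \right)} = 24 \cdot 16 \left(-32\right)^{4} = 24 \cdot 16 \cdot 1048576 = 24 \cdot 16777216 = 402653184$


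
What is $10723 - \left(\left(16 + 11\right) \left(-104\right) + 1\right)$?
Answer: $13530$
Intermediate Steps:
$10723 - \left(\left(16 + 11\right) \left(-104\right) + 1\right) = 10723 - \left(27 \left(-104\right) + 1\right) = 10723 - \left(-2808 + 1\right) = 10723 - -2807 = 10723 + 2807 = 13530$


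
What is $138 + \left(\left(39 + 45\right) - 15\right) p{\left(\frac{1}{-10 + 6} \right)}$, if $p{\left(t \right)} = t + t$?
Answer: $\frac{207}{2} \approx 103.5$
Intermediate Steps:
$p{\left(t \right)} = 2 t$
$138 + \left(\left(39 + 45\right) - 15\right) p{\left(\frac{1}{-10 + 6} \right)} = 138 + \left(\left(39 + 45\right) - 15\right) \frac{2}{-10 + 6} = 138 + \left(84 - 15\right) \frac{2}{-4} = 138 + 69 \cdot 2 \left(- \frac{1}{4}\right) = 138 + 69 \left(- \frac{1}{2}\right) = 138 - \frac{69}{2} = \frac{207}{2}$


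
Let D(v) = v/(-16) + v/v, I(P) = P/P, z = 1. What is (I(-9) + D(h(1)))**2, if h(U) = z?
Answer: 961/256 ≈ 3.7539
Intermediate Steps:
h(U) = 1
I(P) = 1
D(v) = 1 - v/16 (D(v) = v*(-1/16) + 1 = -v/16 + 1 = 1 - v/16)
(I(-9) + D(h(1)))**2 = (1 + (1 - 1/16*1))**2 = (1 + (1 - 1/16))**2 = (1 + 15/16)**2 = (31/16)**2 = 961/256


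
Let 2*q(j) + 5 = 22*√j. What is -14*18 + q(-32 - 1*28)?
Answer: -509/2 + 22*I*√15 ≈ -254.5 + 85.206*I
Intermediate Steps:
q(j) = -5/2 + 11*√j (q(j) = -5/2 + (22*√j)/2 = -5/2 + 11*√j)
-14*18 + q(-32 - 1*28) = -14*18 + (-5/2 + 11*√(-32 - 1*28)) = -252 + (-5/2 + 11*√(-32 - 28)) = -252 + (-5/2 + 11*√(-60)) = -252 + (-5/2 + 11*(2*I*√15)) = -252 + (-5/2 + 22*I*√15) = -509/2 + 22*I*√15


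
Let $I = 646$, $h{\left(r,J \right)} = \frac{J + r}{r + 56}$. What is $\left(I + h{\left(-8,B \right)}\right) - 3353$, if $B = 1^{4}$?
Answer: $- \frac{129943}{48} \approx -2707.1$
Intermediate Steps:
$B = 1$
$h{\left(r,J \right)} = \frac{J + r}{56 + r}$
$\left(I + h{\left(-8,B \right)}\right) - 3353 = \left(646 + \frac{1 - 8}{56 - 8}\right) - 3353 = \left(646 + \frac{1}{48} \left(-7\right)\right) - 3353 = \left(646 - \frac{7}{48}\right) - 3353 = \frac{31001}{48} - 3353 = - \frac{129943}{48}$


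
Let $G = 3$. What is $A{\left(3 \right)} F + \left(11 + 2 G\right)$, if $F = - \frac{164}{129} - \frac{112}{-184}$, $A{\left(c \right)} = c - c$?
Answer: $17$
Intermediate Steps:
$A{\left(c \right)} = 0$
$F = - \frac{1966}{2967}$ ($F = \left(-164\right) \frac{1}{129} - - \frac{14}{23} = - \frac{164}{129} + \frac{14}{23} = - \frac{1966}{2967} \approx -0.66262$)
$A{\left(3 \right)} F + \left(11 + 2 G\right) = 0 \left(- \frac{1966}{2967}\right) + \left(11 + 2 \cdot 3\right) = 0 + \left(11 + 6\right) = 0 + 17 = 17$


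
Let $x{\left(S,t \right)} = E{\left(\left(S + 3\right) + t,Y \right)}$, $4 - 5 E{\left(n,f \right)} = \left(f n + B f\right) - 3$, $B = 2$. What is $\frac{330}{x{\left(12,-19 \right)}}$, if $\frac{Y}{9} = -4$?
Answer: $- \frac{330}{13} \approx -25.385$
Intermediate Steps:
$Y = -36$ ($Y = 9 \left(-4\right) = -36$)
$E{\left(n,f \right)} = \frac{7}{5} - \frac{2 f}{5} - \frac{f n}{5}$ ($E{\left(n,f \right)} = \frac{4}{5} - \frac{\left(f n + 2 f\right) - 3}{5} = \frac{4}{5} - \frac{\left(2 f + f n\right) - 3}{5} = \frac{4}{5} - \frac{-3 + 2 f + f n}{5} = \frac{4}{5} - \left(- \frac{3}{5} + \frac{2 f}{5} + \frac{f n}{5}\right) = \frac{7}{5} - \frac{2 f}{5} - \frac{f n}{5}$)
$x{\left(S,t \right)} = \frac{187}{5} + \frac{36 S}{5} + \frac{36 t}{5}$ ($x{\left(S,t \right)} = \frac{7}{5} - - \frac{72}{5} - - \frac{36 \left(\left(S + 3\right) + t\right)}{5} = \frac{7}{5} + \frac{72}{5} - - \frac{36 \left(\left(3 + S\right) + t\right)}{5} = \frac{7}{5} + \frac{72}{5} - - \frac{36 \left(3 + S + t\right)}{5} = \frac{7}{5} + \frac{72}{5} + \left(\frac{108}{5} + \frac{36 S}{5} + \frac{36 t}{5}\right) = \frac{187}{5} + \frac{36 S}{5} + \frac{36 t}{5}$)
$\frac{330}{x{\left(12,-19 \right)}} = \frac{330}{\frac{187}{5} + \frac{36}{5} \cdot 12 + \frac{36}{5} \left(-19\right)} = \frac{330}{\frac{187}{5} + \frac{432}{5} - \frac{684}{5}} = \frac{330}{-13} = 330 \left(- \frac{1}{13}\right) = - \frac{330}{13}$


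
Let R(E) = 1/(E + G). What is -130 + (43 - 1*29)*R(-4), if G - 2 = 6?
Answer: -253/2 ≈ -126.50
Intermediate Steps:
G = 8 (G = 2 + 6 = 8)
R(E) = 1/(8 + E) (R(E) = 1/(E + 8) = 1/(8 + E))
-130 + (43 - 1*29)*R(-4) = -130 + (43 - 1*29)/(8 - 4) = -130 + (43 - 29)/4 = -130 + 14*(¼) = -130 + 7/2 = -253/2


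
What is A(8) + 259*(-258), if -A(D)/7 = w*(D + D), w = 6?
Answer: -67494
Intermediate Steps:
A(D) = -84*D (A(D) = -42*(D + D) = -42*2*D = -84*D)
A(8) + 259*(-258) = -84*8 + 259*(-258) = -672 - 66822 = -67494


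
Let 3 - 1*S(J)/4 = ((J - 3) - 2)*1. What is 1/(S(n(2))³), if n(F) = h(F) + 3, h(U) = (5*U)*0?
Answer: 1/8000 ≈ 0.00012500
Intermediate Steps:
h(U) = 0
n(F) = 3 (n(F) = 0 + 3 = 3)
S(J) = 32 - 4*J (S(J) = 12 - 4*((J - 3) - 2) = 12 - 4*((-3 + J) - 2) = 12 - 4*(-5 + J) = 12 + (20 - 4*J) = 32 - 4*J)
1/(S(n(2))³) = 1/((32 - 4*3)³) = 1/((32 - 12)³) = 1/(20³) = 1/8000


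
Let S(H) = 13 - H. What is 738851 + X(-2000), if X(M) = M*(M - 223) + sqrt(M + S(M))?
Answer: 5184851 + sqrt(13) ≈ 5.1849e+6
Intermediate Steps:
X(M) = sqrt(13) + M*(-223 + M) (X(M) = M*(M - 223) + sqrt(M + (13 - M)) = M*(-223 + M) + sqrt(13) = sqrt(13) + M*(-223 + M))
738851 + X(-2000) = 738851 + (sqrt(13) + (-2000)**2 - 223*(-2000)) = 738851 + (sqrt(13) + 4000000 + 446000) = 738851 + (4446000 + sqrt(13)) = 5184851 + sqrt(13)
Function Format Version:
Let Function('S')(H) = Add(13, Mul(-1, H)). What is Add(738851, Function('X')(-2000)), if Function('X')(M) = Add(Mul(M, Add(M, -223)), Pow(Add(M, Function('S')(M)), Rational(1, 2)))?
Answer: Add(5184851, Pow(13, Rational(1, 2))) ≈ 5.1849e+6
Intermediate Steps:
Function('X')(M) = Add(Pow(13, Rational(1, 2)), Mul(M, Add(-223, M))) (Function('X')(M) = Add(Mul(M, Add(M, -223)), Pow(Add(M, Add(13, Mul(-1, M))), Rational(1, 2))) = Add(Mul(M, Add(-223, M)), Pow(13, Rational(1, 2))) = Add(Pow(13, Rational(1, 2)), Mul(M, Add(-223, M))))
Add(738851, Function('X')(-2000)) = Add(738851, Add(Pow(13, Rational(1, 2)), Pow(-2000, 2), Mul(-223, -2000))) = Add(738851, Add(Pow(13, Rational(1, 2)), 4000000, 446000)) = Add(738851, Add(4446000, Pow(13, Rational(1, 2)))) = Add(5184851, Pow(13, Rational(1, 2)))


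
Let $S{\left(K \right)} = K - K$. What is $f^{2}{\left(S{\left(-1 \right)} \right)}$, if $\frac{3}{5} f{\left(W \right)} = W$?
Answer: $0$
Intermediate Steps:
$S{\left(K \right)} = 0$
$f{\left(W \right)} = \frac{5 W}{3}$
$f^{2}{\left(S{\left(-1 \right)} \right)} = \left(\frac{5}{3} \cdot 0\right)^{2} = 0^{2} = 0$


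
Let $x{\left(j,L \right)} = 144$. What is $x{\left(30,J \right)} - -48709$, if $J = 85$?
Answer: $48853$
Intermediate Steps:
$x{\left(30,J \right)} - -48709 = 144 - -48709 = 144 + 48709 = 48853$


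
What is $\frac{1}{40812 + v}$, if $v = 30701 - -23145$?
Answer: $\frac{1}{94658} \approx 1.0564 \cdot 10^{-5}$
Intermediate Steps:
$v = 53846$ ($v = 30701 + 23145 = 53846$)
$\frac{1}{40812 + v} = \frac{1}{40812 + 53846} = \frac{1}{94658}$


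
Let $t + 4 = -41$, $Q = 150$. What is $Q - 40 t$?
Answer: $1950$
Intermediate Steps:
$t = -45$ ($t = -4 - 41 = -45$)
$Q - 40 t = 150 - -1800 = 150 + 1800 = 1950$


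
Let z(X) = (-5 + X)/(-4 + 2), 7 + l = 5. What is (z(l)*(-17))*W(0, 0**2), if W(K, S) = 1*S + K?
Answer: 0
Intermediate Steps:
l = -2 (l = -7 + 5 = -2)
z(X) = 5/2 - X/2 (z(X) = (-5 + X)/(-2) = (-5 + X)*(-1/2) = 5/2 - X/2)
W(K, S) = K + S (W(K, S) = S + K = K + S)
(z(l)*(-17))*W(0, 0**2) = ((5/2 - 1/2*(-2))*(-17))*(0 + 0**2) = ((5/2 + 1)*(-17))*(0 + 0) = ((7/2)*(-17))*0 = -119/2*0 = 0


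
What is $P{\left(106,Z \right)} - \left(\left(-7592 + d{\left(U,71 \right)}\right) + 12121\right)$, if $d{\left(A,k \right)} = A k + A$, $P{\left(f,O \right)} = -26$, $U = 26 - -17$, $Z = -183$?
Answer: $-7651$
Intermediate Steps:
$U = 43$ ($U = 26 + 17 = 43$)
$d{\left(A,k \right)} = A + A k$
$P{\left(106,Z \right)} - \left(\left(-7592 + d{\left(U,71 \right)}\right) + 12121\right) = -26 - \left(\left(-7592 + 43 \left(1 + 71\right)\right) + 12121\right) = -26 - \left(\left(-7592 + 43 \cdot 72\right) + 12121\right) = -26 - \left(\left(-7592 + 3096\right) + 12121\right) = -26 - \left(-4496 + 12121\right) = -26 - 7625 = -7651$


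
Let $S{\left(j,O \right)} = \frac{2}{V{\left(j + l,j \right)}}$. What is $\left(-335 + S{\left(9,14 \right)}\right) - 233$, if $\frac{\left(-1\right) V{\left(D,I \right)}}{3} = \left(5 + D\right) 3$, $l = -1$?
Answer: $- \frac{66458}{117} \approx -568.02$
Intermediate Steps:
$V{\left(D,I \right)} = -45 - 9 D$ ($V{\left(D,I \right)} = - 3 \left(5 + D\right) 3 = - 3 \left(15 + 3 D\right) = -45 - 9 D$)
$S{\left(j,O \right)} = \frac{2}{-36 - 9 j}$ ($S{\left(j,O \right)} = \frac{2}{-45 - 9 \left(j - 1\right)} = \frac{2}{-45 - 9 \left(-1 + j\right)} = \frac{2}{-45 - \left(-9 + 9 j\right)} = \frac{2}{-36 - 9 j}$)
$\left(-335 + S{\left(9,14 \right)}\right) - 233 = \left(-335 - \frac{2}{36 + 9 \cdot 9}\right) - 233 = \left(-335 - \frac{2}{36 + 81}\right) - 233 = \left(-335 - \frac{2}{117}\right) - 233 = - \frac{39197}{117} - 233 = - \frac{66458}{117}$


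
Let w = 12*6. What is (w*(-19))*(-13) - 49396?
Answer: -31612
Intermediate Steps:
w = 72
(w*(-19))*(-13) - 49396 = (72*(-19))*(-13) - 49396 = -1368*(-13) - 49396 = 17784 - 49396 = -31612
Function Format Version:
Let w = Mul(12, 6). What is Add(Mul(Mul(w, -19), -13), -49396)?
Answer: -31612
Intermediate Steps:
w = 72
Add(Mul(Mul(w, -19), -13), -49396) = Add(Mul(Mul(72, -19), -13), -49396) = Add(Mul(-1368, -13), -49396) = Add(17784, -49396) = -31612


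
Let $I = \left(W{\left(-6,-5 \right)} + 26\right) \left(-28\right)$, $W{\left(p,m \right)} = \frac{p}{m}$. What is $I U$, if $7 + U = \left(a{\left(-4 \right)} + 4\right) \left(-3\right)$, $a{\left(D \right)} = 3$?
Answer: $\frac{106624}{5} \approx 21325.0$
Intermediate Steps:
$I = - \frac{3808}{5}$ ($I = \left(- \frac{6}{-5} + 26\right) \left(-28\right) = \left(\left(-6\right) \left(- \frac{1}{5}\right) + 26\right) \left(-28\right) = \left(\frac{6}{5} + 26\right) \left(-28\right) = \frac{136}{5} \left(-28\right) = - \frac{3808}{5} \approx -761.6$)
$U = -28$ ($U = -7 + \left(3 + 4\right) \left(-3\right) = -7 + 7 \left(-3\right) = -7 - 21 = -28$)
$I U = \left(- \frac{3808}{5}\right) \left(-28\right) = \frac{106624}{5}$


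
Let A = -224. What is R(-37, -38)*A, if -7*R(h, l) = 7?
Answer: 224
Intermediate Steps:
R(h, l) = -1 (R(h, l) = -1/7*7 = -1)
R(-37, -38)*A = -1*(-224) = 224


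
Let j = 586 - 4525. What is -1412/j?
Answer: 1412/3939 ≈ 0.35847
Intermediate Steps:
j = -3939
-1412/j = -1412/(-3939) = -1412*(-1/3939) = 1412/3939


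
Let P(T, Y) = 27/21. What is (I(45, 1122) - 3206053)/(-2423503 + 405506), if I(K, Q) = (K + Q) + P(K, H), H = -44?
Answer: 22434193/14125979 ≈ 1.5882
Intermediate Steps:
P(T, Y) = 9/7 (P(T, Y) = 27*(1/21) = 9/7)
I(K, Q) = 9/7 + K + Q (I(K, Q) = (K + Q) + 9/7 = 9/7 + K + Q)
(I(45, 1122) - 3206053)/(-2423503 + 405506) = ((9/7 + 45 + 1122) - 3206053)/(-2423503 + 405506) = (8178/7 - 3206053)/(-2017997) = -22434193/7*(-1/2017997) = 22434193/14125979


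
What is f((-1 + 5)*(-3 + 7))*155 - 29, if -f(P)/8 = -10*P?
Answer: 198371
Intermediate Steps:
f(P) = 80*P (f(P) = -(-80)*P = 80*P)
f((-1 + 5)*(-3 + 7))*155 - 29 = (80*((-1 + 5)*(-3 + 7)))*155 - 29 = (80*(4*4))*155 - 29 = (80*16)*155 - 29 = 1280*155 - 29 = 198400 - 29 = 198371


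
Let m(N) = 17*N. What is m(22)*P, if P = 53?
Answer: 19822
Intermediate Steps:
m(22)*P = (17*22)*53 = 374*53 = 19822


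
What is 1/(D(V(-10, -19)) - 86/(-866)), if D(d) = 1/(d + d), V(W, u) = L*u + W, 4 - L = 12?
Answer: 122972/12645 ≈ 9.7249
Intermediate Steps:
L = -8 (L = 4 - 1*12 = 4 - 12 = -8)
V(W, u) = W - 8*u (V(W, u) = -8*u + W = W - 8*u)
D(d) = 1/(2*d)
1/(D(V(-10, -19)) - 86/(-866)) = 1/(1/(2*(-10 - 8*(-19))) - 86/(-866)) = 1/(1/(2*(-10 + 152)) - 1/866*(-86)) = 1/((1/2)/142 + 43/433) = 1/((1/2)*(1/142) + 43/433) = 1/(1/284 + 43/433) = 1/(12645/122972) = 122972/12645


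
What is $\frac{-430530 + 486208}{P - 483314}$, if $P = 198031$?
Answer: $- \frac{55678}{285283} \approx -0.19517$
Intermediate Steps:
$\frac{-430530 + 486208}{P - 483314} = \frac{-430530 + 486208}{198031 - 483314} = \frac{55678}{-285283} = 55678 \left(- \frac{1}{285283}\right) = - \frac{55678}{285283}$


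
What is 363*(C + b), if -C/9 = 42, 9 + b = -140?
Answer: -191301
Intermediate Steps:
b = -149 (b = -9 - 140 = -149)
C = -378 (C = -9*42 = -378)
363*(C + b) = 363*(-378 - 149) = 363*(-527) = -191301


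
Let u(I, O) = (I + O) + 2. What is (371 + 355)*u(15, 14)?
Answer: 22506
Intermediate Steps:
u(I, O) = 2 + I + O
(371 + 355)*u(15, 14) = (371 + 355)*(2 + 15 + 14) = 726*31 = 22506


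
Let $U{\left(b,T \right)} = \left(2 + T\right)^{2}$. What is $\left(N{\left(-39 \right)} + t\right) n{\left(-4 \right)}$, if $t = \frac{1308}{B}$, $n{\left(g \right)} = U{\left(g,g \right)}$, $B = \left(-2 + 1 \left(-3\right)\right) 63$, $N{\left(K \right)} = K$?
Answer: $- \frac{18124}{105} \approx -172.61$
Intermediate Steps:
$B = -315$ ($B = \left(-2 - 3\right) 63 = \left(-5\right) 63 = -315$)
$n{\left(g \right)} = \left(2 + g\right)^{2}$
$t = - \frac{436}{105}$ ($t = \frac{1308}{-315} = 1308 \left(- \frac{1}{315}\right) = - \frac{436}{105} \approx -4.1524$)
$\left(N{\left(-39 \right)} + t\right) n{\left(-4 \right)} = \left(-39 - \frac{436}{105}\right) \left(2 - 4\right)^{2} = - \frac{4531 \left(-2\right)^{2}}{105} = \left(- \frac{4531}{105}\right) 4 = - \frac{18124}{105}$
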